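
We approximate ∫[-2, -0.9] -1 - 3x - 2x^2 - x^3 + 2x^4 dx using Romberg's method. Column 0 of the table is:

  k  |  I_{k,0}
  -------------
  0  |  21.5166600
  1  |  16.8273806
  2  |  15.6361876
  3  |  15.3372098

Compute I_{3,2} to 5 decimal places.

Richardson extrapolation on the trapezoidal column (denominator 4−1=3):
I_{2,1} = (4·15.6361876 − 16.8273806) / 3 = 15.2391233
I_{3,1} = 15.3372098 + (15.3372098 − 15.6361876)/3 = 15.2375505
I_{3,2} = (16·15.2375505 − 15.2391233) / 15 = 15.2374456
(Column j=1 coincides with Simpson's rule on the same nodes.)

15.23745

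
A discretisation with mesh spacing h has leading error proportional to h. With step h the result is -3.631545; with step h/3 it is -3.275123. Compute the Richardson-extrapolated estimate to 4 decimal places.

-3.0969

The leading error scales as h; refining by a factor of 3 reduces it by 3^1 = 3.
Extrapolated value = (3·A(h/3) − A(h)) / (3 − 1)
= (3·(-3.275123) − (-3.631545)) / 2
= -6.193824 / 2 = -3.096912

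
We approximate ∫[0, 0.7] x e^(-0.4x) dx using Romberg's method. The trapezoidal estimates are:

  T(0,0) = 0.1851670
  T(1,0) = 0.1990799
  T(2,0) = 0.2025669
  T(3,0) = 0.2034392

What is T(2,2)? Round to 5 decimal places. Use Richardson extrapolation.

T(1,1) = (4·0.1990799 − 0.1851670) / 3 = 0.2037175
T(2,1) = 0.2025669 + (0.2025669 − 0.1990799)/3 = 0.2037292
T(2,2) = 0.2037292 + (0.2037292 − 0.2037175)/15 = 0.2037300

0.20373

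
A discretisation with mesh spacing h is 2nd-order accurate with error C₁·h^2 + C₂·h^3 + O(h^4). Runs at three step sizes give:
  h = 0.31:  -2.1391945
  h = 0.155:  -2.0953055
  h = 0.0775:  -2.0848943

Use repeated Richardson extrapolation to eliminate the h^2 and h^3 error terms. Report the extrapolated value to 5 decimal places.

-2.08153

First eliminate the h^2 term (factor 2^2 = 4):
  B₁ = (4·(-2.0953055) − (-2.1391945))/3 = -2.0806758
  B₂ = (4·(-2.0848943) − (-2.0953055))/3 = -2.0814239
Then eliminate the h^3 term (factor 2^3 = 8):
  (8·(-2.0814239) − (-2.0806758))/7 = -2.0815308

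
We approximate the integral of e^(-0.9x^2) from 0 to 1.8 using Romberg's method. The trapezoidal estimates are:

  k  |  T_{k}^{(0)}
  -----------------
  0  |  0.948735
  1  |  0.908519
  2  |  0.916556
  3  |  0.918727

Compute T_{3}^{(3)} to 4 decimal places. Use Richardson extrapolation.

0.9194

Richardson extrapolation on the trapezoidal column (denominator 4−1=3):
T_{1}^{(1)} = (4·0.908519 − 0.948735) / 3 = 0.895114
T_{2}^{(1)} = 0.916556 + (0.916556 − 0.908519)/3 = 0.919235
T_{3}^{(1)} = (4·0.918727 − 0.916556) / 3 = 0.919451
T_{2}^{(2)} = 0.919235 + (0.919235 − 0.895114)/15 = 0.920843
T_{3}^{(2)} = 0.919451 + (0.919451 − 0.919235)/15 = 0.919465
T_{3}^{(3)} = (64·0.919465 − 0.920843) / 63 = 0.919443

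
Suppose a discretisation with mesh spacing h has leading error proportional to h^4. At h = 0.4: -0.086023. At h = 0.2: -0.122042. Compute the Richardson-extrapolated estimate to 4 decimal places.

-0.1244

The leading error scales as h^4; refining by a factor of 2 reduces it by 2^4 = 16.
Extrapolated value = (16·A(h/2) − A(h)) / (16 − 1)
= (16·(-0.122042) − (-0.086023)) / 15
= -1.866649 / 15 = -0.124443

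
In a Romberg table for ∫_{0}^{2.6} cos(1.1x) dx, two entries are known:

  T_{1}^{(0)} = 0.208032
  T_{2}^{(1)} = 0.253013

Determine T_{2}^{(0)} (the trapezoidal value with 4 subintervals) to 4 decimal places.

From T_{2}^{(1)} = (4·T_{2}^{(0)} − T_{1}^{(0)})/3, solve for T_{2}^{(0)}:
4·T_{2}^{(0)} = 3·0.253013 + 0.208032 = 0.967071
T_{2}^{(0)} = 0.241768

0.2418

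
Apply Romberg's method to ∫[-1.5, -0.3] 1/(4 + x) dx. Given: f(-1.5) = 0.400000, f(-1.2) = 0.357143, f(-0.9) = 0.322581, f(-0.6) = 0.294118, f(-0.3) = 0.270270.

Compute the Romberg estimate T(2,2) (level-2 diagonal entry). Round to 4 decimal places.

T(0,0) (trapezoid, 1 panel, h=1.2000): 0.402162
T(1,0) (trapezoid, 2 panels, h=0.6000): 0.394630
T(2,0) (trapezoid, 4 panels, h=0.3000): 0.392693
T(1,1) = 0.394630 + (0.394630 − 0.402162)/3 = 0.392119
T(2,1) = 0.392693 + (0.392693 − 0.394630)/3 = 0.392047
T(2,2) = 0.392047 + (0.392047 − 0.392119)/15 = 0.392042

0.3920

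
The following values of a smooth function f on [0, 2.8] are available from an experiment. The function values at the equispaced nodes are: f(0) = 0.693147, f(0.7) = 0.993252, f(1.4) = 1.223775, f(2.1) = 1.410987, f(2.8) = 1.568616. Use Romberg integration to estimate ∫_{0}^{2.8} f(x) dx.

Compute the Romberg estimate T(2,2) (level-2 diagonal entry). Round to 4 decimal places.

3.3430

T(0,0) (trapezoid, 1 panel, h=2.8000): 3.166468
T(1,0) (trapezoid, 2 panels, h=1.4000): 3.296519
T(2,0) (trapezoid, 4 panels, h=0.7000): 3.331227
T(1,1) = 3.296519 + (3.296519 − 3.166468)/3 = 3.339869
T(2,1) = 3.331227 + (3.331227 − 3.296519)/3 = 3.342796
T(2,2) = 3.342796 + (3.342796 − 3.339869)/15 = 3.342991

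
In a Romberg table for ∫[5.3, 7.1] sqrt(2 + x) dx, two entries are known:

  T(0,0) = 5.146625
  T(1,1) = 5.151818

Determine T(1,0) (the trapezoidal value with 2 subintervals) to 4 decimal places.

5.1505

From T(1,1) = (4·T(1,0) − T(0,0))/3, solve for T(1,0):
4·T(1,0) = 3·5.151818 + 5.146625 = 20.602079
T(1,0) = 5.150520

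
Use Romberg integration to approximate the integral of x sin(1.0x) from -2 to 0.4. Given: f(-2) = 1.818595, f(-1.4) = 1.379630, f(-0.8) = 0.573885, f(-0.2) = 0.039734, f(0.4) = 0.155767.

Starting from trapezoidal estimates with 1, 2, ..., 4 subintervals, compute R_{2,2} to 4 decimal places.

1.7634

R_{0,0} (trapezoid, 1 panel, h=2.4000): 2.369234
R_{1,0} (trapezoid, 2 panels, h=1.2000): 1.873279
R_{2,0} (trapezoid, 4 panels, h=0.6000): 1.788258
R_{1,1} = 1.873279 + (1.873279 − 2.369234)/3 = 1.707961
R_{2,1} = 1.788258 + (1.788258 − 1.873279)/3 = 1.759918
R_{2,2} = 1.759918 + (1.759918 − 1.707961)/15 = 1.763382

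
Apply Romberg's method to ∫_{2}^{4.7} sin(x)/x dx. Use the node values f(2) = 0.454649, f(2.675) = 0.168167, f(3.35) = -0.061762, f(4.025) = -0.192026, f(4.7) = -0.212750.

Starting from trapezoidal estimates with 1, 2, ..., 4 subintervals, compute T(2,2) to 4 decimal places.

0.0057

T(0,0) (trapezoid, 1 panel, h=2.7000): 0.326564
T(1,0) (trapezoid, 2 panels, h=1.3500): 0.079903
T(2,0) (trapezoid, 4 panels, h=0.6750): 0.023847
T(1,1) = 0.079903 + (0.079903 − 0.326564)/3 = -0.002317
T(2,1) = 0.023847 + (0.023847 − 0.079903)/3 = 0.005162
T(2,2) = 0.005162 + (0.005162 − (-0.002317))/15 = 0.005661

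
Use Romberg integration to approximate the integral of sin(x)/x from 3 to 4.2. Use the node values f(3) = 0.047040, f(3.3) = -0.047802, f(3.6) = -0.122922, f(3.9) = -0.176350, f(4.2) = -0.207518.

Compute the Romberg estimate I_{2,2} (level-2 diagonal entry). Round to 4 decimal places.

-0.1303

I_{0,0} (trapezoid, 1 panel, h=1.2000): -0.096287
I_{1,0} (trapezoid, 2 panels, h=0.6000): -0.121897
I_{2,0} (trapezoid, 4 panels, h=0.3000): -0.128194
I_{1,1} = -0.121897 + (-0.121897 − (-0.096287))/3 = -0.130434
I_{2,1} = -0.128194 + (-0.128194 − (-0.121897))/3 = -0.130293
I_{2,2} = -0.130293 + (-0.130293 − (-0.130434))/15 = -0.130284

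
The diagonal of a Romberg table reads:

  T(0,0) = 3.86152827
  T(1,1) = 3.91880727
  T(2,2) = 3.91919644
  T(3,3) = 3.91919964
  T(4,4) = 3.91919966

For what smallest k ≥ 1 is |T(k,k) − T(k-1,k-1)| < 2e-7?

|T(1,1) − T(0,0)| = 0.05727900 ≥ 2e-7
|T(2,2) − T(1,1)| = 0.00038917 ≥ 2e-7
|T(3,3) − T(2,2)| = 0.00000320 ≥ 2e-7
|T(4,4) − T(3,3)| = 0.00000002 < 2e-7

k = 4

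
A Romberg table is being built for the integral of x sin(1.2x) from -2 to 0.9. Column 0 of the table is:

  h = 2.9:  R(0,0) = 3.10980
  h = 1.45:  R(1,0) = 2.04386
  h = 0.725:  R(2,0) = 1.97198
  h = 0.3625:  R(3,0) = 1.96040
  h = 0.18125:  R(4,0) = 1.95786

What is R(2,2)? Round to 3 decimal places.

1.965

Richardson extrapolation on the trapezoidal column (denominator 4−1=3):
R(1,1) = (4·2.04386 − 3.10980) / 3 = 1.68855
R(2,1) = 1.97198 + (1.97198 − 2.04386)/3 = 1.94802
R(2,2) = 1.94802 + (1.94802 − 1.68855)/15 = 1.96532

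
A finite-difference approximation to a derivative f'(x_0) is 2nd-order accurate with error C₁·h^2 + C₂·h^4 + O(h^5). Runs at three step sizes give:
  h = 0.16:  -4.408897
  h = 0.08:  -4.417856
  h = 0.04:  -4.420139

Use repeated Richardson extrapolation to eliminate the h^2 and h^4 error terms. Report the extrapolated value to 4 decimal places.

First eliminate the h^2 term (factor 2^2 = 4):
  B₁ = (4·(-4.417856) − (-4.408897))/3 = -4.420842
  B₂ = (4·(-4.420139) − (-4.417856))/3 = -4.420900
Then eliminate the h^4 term (factor 2^4 = 16):
  (16·(-4.420900) − (-4.420842))/15 = -4.420904

-4.4209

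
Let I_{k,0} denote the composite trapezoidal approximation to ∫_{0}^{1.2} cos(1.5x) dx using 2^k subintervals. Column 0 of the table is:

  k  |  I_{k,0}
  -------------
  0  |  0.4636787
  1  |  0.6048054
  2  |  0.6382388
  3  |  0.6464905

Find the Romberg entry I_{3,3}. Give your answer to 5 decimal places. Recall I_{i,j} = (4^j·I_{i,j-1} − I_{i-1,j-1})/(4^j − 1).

Richardson extrapolation on the trapezoidal column (denominator 4−1=3):
I_{1,1} = 0.6048054 + (0.6048054 − 0.4636787)/3 = 0.6518476
I_{2,1} = (4·0.6382388 − 0.6048054) / 3 = 0.6493833
I_{3,1} = (4·0.6464905 − 0.6382388) / 3 = 0.6492411
I_{2,2} = 0.6493833 + (0.6493833 − 0.6518476)/15 = 0.6492190
I_{3,2} = (16·0.6492411 − 0.6493833) / 15 = 0.6492316
I_{3,3} = 0.6492316 + (0.6492316 − 0.6492190)/63 = 0.6492318
(Column j=1 coincides with Simpson's rule on the same nodes.)

0.64923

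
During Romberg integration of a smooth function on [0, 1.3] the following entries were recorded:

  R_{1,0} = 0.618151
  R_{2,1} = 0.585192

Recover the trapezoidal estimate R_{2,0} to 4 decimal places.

0.5934

From R_{2,1} = (4·R_{2,0} − R_{1,0})/3, solve for R_{2,0}:
4·R_{2,0} = 3·0.585192 + 0.618151 = 2.373727
R_{2,0} = 0.593432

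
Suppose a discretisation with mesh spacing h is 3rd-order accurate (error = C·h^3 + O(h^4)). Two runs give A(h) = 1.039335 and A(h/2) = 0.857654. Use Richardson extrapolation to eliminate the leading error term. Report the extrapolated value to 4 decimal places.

Extrapolated value = (8·A(h/2) − A(h)) / (8 − 1)
= (8·0.857654 − 1.039335) / 7
= 5.821897 / 7 = 0.831700

0.8317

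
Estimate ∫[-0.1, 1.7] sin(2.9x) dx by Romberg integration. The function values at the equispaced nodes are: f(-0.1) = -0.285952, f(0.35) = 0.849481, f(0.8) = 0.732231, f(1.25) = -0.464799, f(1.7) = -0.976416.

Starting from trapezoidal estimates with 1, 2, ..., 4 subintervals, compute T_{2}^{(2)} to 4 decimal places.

0.2452

T_{0}^{(0)} (trapezoid, 1 panel, h=1.8000): -1.136131
T_{1}^{(0)} (trapezoid, 2 panels, h=0.9000): 0.090942
T_{2}^{(0)} (trapezoid, 4 panels, h=0.4500): 0.218578
T_{1}^{(1)} = 0.090942 + (0.090942 − (-1.136131))/3 = 0.499966
T_{2}^{(1)} = 0.218578 + (0.218578 − 0.090942)/3 = 0.261123
T_{2}^{(2)} = 0.261123 + (0.261123 − 0.499966)/15 = 0.245200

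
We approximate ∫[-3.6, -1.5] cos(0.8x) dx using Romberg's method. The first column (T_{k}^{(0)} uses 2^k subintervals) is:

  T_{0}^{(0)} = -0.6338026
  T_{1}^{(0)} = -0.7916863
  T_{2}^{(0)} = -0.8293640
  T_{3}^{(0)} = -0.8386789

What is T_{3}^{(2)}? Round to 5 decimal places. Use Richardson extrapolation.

-0.84177

Richardson extrapolation on the trapezoidal column (denominator 4−1=3):
T_{2}^{(1)} = (4·(-0.8293640) − (-0.7916863)) / 3 = -0.8419232
T_{3}^{(1)} = -0.8386789 + (-0.8386789 − (-0.8293640))/3 = -0.8417839
T_{3}^{(2)} = (16·(-0.8417839) − (-0.8419232)) / 15 = -0.8417746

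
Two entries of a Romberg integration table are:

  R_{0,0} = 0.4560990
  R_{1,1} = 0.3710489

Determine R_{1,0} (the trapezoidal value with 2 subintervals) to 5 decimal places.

From R_{1,1} = (4·R_{1,0} − R_{0,0})/3, solve for R_{1,0}:
4·R_{1,0} = 3·0.3710489 + 0.4560990 = 1.5692457
R_{1,0} = 0.3923114

0.39231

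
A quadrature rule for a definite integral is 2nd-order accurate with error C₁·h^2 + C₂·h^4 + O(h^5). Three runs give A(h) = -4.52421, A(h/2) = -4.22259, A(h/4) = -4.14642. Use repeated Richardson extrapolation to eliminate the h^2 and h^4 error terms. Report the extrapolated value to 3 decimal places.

-4.121

First eliminate the h^2 term (factor 2^2 = 4):
  B₁ = (4·(-4.22259) − (-4.52421))/3 = -4.12205
  B₂ = (4·(-4.14642) − (-4.22259))/3 = -4.12103
Then eliminate the h^4 term (factor 2^4 = 16):
  (16·(-4.12103) − (-4.12205))/15 = -4.12096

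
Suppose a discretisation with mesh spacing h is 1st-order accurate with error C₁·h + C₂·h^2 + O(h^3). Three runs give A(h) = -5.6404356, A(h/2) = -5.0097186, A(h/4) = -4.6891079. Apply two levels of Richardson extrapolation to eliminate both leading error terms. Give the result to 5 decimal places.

First eliminate the h term (factor 2^1 = 2):
  B₁ = (2·(-5.0097186) − (-5.6404356))/1 = -4.3790016
  B₂ = (2·(-4.6891079) − (-5.0097186))/1 = -4.3684972
Then eliminate the h^2 term (factor 2^2 = 4):
  (4·(-4.3684972) − (-4.3790016))/3 = -4.3649957

-4.36500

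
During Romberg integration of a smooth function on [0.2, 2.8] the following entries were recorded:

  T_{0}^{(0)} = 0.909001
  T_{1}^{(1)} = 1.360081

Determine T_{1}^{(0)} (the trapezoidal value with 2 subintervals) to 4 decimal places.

From T_{1}^{(1)} = (4·T_{1}^{(0)} − T_{0}^{(0)})/3, solve for T_{1}^{(0)}:
4·T_{1}^{(0)} = 3·1.360081 + 0.909001 = 4.989244
T_{1}^{(0)} = 1.247311

1.2473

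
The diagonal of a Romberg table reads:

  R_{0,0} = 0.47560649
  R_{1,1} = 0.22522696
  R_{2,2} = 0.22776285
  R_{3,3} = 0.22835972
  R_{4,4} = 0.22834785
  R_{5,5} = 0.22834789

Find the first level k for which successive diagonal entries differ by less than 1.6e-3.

|R_{1,1} − R_{0,0}| = 0.25037953 ≥ 1.6e-3
|R_{2,2} − R_{1,1}| = 0.00253589 ≥ 1.6e-3
|R_{3,3} − R_{2,2}| = 0.00059687 < 1.6e-3

k = 3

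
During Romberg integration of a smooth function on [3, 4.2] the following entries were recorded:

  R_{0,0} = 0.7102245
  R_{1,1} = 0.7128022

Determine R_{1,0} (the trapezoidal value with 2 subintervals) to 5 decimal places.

0.71216

From R_{1,1} = (4·R_{1,0} − R_{0,0})/3, solve for R_{1,0}:
4·R_{1,0} = 3·0.7128022 + 0.7102245 = 2.8486311
R_{1,0} = 0.7121578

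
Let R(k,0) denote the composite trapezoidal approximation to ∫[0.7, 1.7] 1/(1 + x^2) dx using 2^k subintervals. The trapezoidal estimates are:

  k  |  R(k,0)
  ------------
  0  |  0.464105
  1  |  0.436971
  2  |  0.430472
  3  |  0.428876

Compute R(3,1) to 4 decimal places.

0.4283

Richardson extrapolation on the trapezoidal column (denominator 4−1=3):
R(3,1) = (4·0.428876 − 0.430472) / 3 = 0.428344
(Column j=1 coincides with Simpson's rule on the same nodes.)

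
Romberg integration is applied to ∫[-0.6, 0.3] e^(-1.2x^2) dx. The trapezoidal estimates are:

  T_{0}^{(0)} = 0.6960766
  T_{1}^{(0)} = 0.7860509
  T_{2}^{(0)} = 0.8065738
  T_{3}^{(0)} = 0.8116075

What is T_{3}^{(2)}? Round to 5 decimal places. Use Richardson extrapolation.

0.81328

Richardson extrapolation on the trapezoidal column (denominator 4−1=3):
T_{2}^{(1)} = 0.8065738 + (0.8065738 − 0.7860509)/3 = 0.8134148
T_{3}^{(1)} = (4·0.8116075 − 0.8065738) / 3 = 0.8132854
T_{3}^{(2)} = (16·0.8132854 − 0.8134148) / 15 = 0.8132768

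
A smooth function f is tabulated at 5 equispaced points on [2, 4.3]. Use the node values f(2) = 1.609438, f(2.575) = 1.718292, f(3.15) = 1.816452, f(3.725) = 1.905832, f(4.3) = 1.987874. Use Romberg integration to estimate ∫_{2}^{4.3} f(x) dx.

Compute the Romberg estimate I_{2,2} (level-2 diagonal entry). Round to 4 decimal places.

4.1643

I_{0,0} (trapezoid, 1 panel, h=2.3000): 4.136909
I_{1,0} (trapezoid, 2 panels, h=1.1500): 4.157374
I_{2,0} (trapezoid, 4 panels, h=0.5750): 4.162558
I_{1,1} = 4.157374 + (4.157374 − 4.136909)/3 = 4.164196
I_{2,1} = 4.162558 + (4.162558 − 4.157374)/3 = 4.164286
I_{2,2} = 4.164286 + (4.164286 − 4.164196)/15 = 4.164292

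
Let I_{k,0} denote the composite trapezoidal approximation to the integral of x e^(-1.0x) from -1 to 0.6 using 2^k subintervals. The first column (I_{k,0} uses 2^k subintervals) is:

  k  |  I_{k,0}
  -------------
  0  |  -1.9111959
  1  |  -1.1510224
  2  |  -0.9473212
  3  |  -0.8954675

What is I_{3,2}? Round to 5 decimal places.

I_{2,1} = (4·(-0.9473212) − (-1.1510224)) / 3 = -0.8794208
I_{3,1} = (4·(-0.8954675) − (-0.9473212)) / 3 = -0.8781829
I_{3,2} = (16·(-0.8781829) − (-0.8794208)) / 15 = -0.8781004
(Column j=1 coincides with Simpson's rule on the same nodes.)

-0.87810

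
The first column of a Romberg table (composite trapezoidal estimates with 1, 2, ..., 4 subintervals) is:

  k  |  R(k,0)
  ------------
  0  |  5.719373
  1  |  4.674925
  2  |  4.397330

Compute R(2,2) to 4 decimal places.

4.3033

R(1,1) = 4.674925 + (4.674925 − 5.719373)/3 = 4.326776
R(2,1) = (4·4.397330 − 4.674925) / 3 = 4.304798
R(2,2) = 4.304798 + (4.304798 − 4.326776)/15 = 4.303333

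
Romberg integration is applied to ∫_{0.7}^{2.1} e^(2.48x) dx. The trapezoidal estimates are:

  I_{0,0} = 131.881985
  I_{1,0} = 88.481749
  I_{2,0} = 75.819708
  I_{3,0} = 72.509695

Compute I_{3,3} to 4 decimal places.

71.3928

I_{1,1} = (4·88.481749 − 131.881985) / 3 = 74.015004
I_{2,1} = (4·75.819708 − 88.481749) / 3 = 71.599028
I_{3,1} = 72.509695 + (72.509695 − 75.819708)/3 = 71.406357
I_{2,2} = 71.599028 + (71.599028 − 74.015004)/15 = 71.437963
I_{3,2} = (16·71.406357 − 71.599028) / 15 = 71.393512
I_{3,3} = (64·71.393512 − 71.437963) / 63 = 71.392806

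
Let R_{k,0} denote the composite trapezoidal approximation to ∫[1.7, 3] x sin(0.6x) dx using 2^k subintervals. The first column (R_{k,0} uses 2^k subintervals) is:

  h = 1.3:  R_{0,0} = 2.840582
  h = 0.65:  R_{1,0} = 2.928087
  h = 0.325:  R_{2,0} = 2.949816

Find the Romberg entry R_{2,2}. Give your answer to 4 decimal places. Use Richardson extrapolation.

2.9570

Richardson extrapolation on the trapezoidal column (denominator 4−1=3):
R_{1,1} = (4·2.928087 − 2.840582) / 3 = 2.957255
R_{2,1} = (4·2.949816 − 2.928087) / 3 = 2.957059
R_{2,2} = 2.957059 + (2.957059 − 2.957255)/15 = 2.957046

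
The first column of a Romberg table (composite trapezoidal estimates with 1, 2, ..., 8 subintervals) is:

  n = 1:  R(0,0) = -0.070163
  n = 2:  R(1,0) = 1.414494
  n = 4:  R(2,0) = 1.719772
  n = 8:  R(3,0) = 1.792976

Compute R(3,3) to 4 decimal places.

1.8171

Richardson extrapolation on the trapezoidal column (denominator 4−1=3):
R(1,1) = (4·1.414494 − (-0.070163)) / 3 = 1.909380
R(2,1) = (4·1.719772 − 1.414494) / 3 = 1.821531
R(3,1) = (4·1.792976 − 1.719772) / 3 = 1.817377
R(2,2) = (16·1.821531 − 1.909380) / 15 = 1.815674
R(3,2) = 1.817377 + (1.817377 − 1.821531)/15 = 1.817100
R(3,3) = (64·1.817100 − 1.815674) / 63 = 1.817123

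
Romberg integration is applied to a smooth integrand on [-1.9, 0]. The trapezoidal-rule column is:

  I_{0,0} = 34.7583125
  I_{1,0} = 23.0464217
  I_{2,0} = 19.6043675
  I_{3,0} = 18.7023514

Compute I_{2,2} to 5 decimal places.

18.41132

I_{1,1} = 23.0464217 + (23.0464217 − 34.7583125)/3 = 19.1424581
I_{2,1} = 19.6043675 + (19.6043675 − 23.0464217)/3 = 18.4570161
I_{2,2} = (16·18.4570161 − 19.1424581) / 15 = 18.4113200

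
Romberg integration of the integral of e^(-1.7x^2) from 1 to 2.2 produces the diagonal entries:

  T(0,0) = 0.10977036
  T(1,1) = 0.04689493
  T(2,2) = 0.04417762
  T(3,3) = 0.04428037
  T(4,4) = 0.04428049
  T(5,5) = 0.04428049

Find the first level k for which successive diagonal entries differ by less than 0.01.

|T(1,1) − T(0,0)| = 0.06287543 ≥ 0.01
|T(2,2) − T(1,1)| = 0.00271731 < 0.01

k = 2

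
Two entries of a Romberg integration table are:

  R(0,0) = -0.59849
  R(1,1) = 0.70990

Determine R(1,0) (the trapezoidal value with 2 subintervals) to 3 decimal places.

0.383

From R(1,1) = (4·R(1,0) − R(0,0))/3, solve for R(1,0):
4·R(1,0) = 3·0.70990 + (-0.59849) = 1.53121
R(1,0) = 0.38280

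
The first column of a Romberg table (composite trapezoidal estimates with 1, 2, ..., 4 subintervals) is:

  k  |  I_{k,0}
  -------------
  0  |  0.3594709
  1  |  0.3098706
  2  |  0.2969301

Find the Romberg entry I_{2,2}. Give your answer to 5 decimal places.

Richardson extrapolation on the trapezoidal column (denominator 4−1=3):
I_{1,1} = 0.3098706 + (0.3098706 − 0.3594709)/3 = 0.2933372
I_{2,1} = 0.2969301 + (0.2969301 − 0.3098706)/3 = 0.2926166
I_{2,2} = 0.2926166 + (0.2926166 − 0.2933372)/15 = 0.2925686

0.29257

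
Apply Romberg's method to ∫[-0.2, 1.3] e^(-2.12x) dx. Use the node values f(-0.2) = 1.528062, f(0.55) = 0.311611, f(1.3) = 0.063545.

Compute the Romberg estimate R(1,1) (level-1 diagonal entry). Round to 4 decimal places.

R(0,0) (trapezoid, 1 panel, h=1.5000): 1.193705
R(1,0) (trapezoid, 2 panels, h=0.7500): 0.830561
R(1,1) = 0.830561 + (0.830561 − 1.193705)/3 = 0.709513

0.7095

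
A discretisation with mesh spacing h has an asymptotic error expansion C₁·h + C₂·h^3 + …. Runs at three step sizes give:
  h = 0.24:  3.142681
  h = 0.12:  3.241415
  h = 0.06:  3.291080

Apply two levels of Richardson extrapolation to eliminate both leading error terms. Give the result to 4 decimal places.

First eliminate the h term (factor 2^1 = 2):
  B₁ = (2·3.241415 − 3.142681)/1 = 3.340149
  B₂ = (2·3.291080 − 3.241415)/1 = 3.340745
Then eliminate the h^3 term (factor 2^3 = 8):
  (8·3.340745 − 3.340149)/7 = 3.340830

3.3408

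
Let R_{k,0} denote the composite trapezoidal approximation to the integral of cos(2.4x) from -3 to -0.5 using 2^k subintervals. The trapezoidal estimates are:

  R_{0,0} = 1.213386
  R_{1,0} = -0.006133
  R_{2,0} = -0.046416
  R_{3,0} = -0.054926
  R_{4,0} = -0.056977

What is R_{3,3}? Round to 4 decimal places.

-0.0580

Richardson extrapolation on the trapezoidal column (denominator 4−1=3):
R_{1,1} = -0.006133 + (-0.006133 − 1.213386)/3 = -0.412639
R_{2,1} = -0.046416 + (-0.046416 − (-0.006133))/3 = -0.059844
R_{3,1} = (4·(-0.054926) − (-0.046416)) / 3 = -0.057763
R_{2,2} = -0.059844 + (-0.059844 − (-0.412639))/15 = -0.036324
R_{3,2} = (16·(-0.057763) − (-0.059844)) / 15 = -0.057624
R_{3,3} = (64·(-0.057624) − (-0.036324)) / 63 = -0.057962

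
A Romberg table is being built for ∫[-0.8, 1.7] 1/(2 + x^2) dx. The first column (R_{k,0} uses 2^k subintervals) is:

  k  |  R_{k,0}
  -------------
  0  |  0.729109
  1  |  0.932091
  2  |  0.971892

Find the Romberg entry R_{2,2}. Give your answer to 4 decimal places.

Richardson extrapolation on the trapezoidal column (denominator 4−1=3):
R_{1,1} = 0.932091 + (0.932091 − 0.729109)/3 = 0.999752
R_{2,1} = 0.971892 + (0.971892 − 0.932091)/3 = 0.985159
R_{2,2} = (16·0.985159 − 0.999752) / 15 = 0.984186

0.9842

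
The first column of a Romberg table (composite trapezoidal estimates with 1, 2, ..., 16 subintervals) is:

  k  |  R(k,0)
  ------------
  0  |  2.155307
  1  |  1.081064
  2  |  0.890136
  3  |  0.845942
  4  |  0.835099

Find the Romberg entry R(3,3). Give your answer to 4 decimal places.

0.8315

Richardson extrapolation on the trapezoidal column (denominator 4−1=3):
R(1,1) = 1.081064 + (1.081064 − 2.155307)/3 = 0.722983
R(2,1) = (4·0.890136 − 1.081064) / 3 = 0.826493
R(3,1) = (4·0.845942 − 0.890136) / 3 = 0.831211
R(2,2) = (16·0.826493 − 0.722983) / 15 = 0.833394
R(3,2) = (16·0.831211 − 0.826493) / 15 = 0.831526
R(3,3) = 0.831526 + (0.831526 − 0.833394)/63 = 0.831496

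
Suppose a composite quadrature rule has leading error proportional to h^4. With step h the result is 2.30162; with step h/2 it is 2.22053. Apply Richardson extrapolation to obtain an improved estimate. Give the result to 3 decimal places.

2.215

Extrapolated value = (16·A(h/2) − A(h)) / (16 − 1)
= (16·2.22053 − 2.30162) / 15
= 33.22686 / 15 = 2.21512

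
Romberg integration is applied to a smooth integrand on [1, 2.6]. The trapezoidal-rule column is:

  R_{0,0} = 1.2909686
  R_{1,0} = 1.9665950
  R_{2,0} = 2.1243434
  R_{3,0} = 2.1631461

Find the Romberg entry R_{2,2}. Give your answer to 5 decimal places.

Richardson extrapolation on the trapezoidal column (denominator 4−1=3):
R_{1,1} = (4·1.9665950 − 1.2909686) / 3 = 2.1918038
R_{2,1} = (4·2.1243434 − 1.9665950) / 3 = 2.1769262
R_{2,2} = 2.1769262 + (2.1769262 − 2.1918038)/15 = 2.1759344

2.17593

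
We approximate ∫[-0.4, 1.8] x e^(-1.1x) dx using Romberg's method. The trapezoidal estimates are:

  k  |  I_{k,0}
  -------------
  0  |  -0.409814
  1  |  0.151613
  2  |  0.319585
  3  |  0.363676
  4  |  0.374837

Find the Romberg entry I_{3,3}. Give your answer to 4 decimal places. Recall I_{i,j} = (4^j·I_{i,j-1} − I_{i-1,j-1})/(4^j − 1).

0.3786

Richardson extrapolation on the trapezoidal column (denominator 4−1=3):
I_{1,1} = (4·0.151613 − (-0.409814)) / 3 = 0.338755
I_{2,1} = 0.319585 + (0.319585 − 0.151613)/3 = 0.375576
I_{3,1} = 0.363676 + (0.363676 − 0.319585)/3 = 0.378373
I_{2,2} = (16·0.375576 − 0.338755) / 15 = 0.378031
I_{3,2} = 0.378373 + (0.378373 − 0.375576)/15 = 0.378559
I_{3,3} = (64·0.378559 − 0.378031) / 63 = 0.378567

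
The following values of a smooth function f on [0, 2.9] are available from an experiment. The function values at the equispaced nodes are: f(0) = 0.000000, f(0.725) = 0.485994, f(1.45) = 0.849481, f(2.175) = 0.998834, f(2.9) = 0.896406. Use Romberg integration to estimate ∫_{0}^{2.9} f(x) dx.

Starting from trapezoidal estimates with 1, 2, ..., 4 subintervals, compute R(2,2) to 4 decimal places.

2.0617

R(0,0) (trapezoid, 1 panel, h=2.9000): 1.299789
R(1,0) (trapezoid, 2 panels, h=1.4500): 1.881642
R(2,0) (trapezoid, 4 panels, h=0.7250): 2.017321
R(1,1) = 1.881642 + (1.881642 − 1.299789)/3 = 2.075593
R(2,1) = 2.017321 + (2.017321 − 1.881642)/3 = 2.062547
R(2,2) = 2.062547 + (2.062547 − 2.075593)/15 = 2.061677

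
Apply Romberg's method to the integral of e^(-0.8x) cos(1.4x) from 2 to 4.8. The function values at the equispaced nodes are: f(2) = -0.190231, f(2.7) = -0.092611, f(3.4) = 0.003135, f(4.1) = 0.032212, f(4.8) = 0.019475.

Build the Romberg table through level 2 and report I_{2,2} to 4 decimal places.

-0.0961

I_{0,0} (trapezoid, 1 panel, h=2.8000): -0.239058
I_{1,0} (trapezoid, 2 panels, h=1.4000): -0.115140
I_{2,0} (trapezoid, 4 panels, h=0.7000): -0.099849
I_{1,1} = -0.115140 + (-0.115140 − (-0.239058))/3 = -0.073834
I_{2,1} = -0.099849 + (-0.099849 − (-0.115140))/3 = -0.094752
I_{2,2} = -0.094752 + (-0.094752 − (-0.073834))/15 = -0.096147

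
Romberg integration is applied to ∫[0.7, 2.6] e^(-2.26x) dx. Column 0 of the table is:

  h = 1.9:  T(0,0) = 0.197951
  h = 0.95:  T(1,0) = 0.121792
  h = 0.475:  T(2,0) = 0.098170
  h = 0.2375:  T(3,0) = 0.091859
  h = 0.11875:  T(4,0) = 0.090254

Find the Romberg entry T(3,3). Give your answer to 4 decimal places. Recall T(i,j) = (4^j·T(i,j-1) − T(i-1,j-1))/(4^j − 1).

0.0897

Richardson extrapolation on the trapezoidal column (denominator 4−1=3):
T(1,1) = (4·0.121792 − 0.197951) / 3 = 0.096406
T(2,1) = (4·0.098170 − 0.121792) / 3 = 0.090296
T(3,1) = (4·0.091859 − 0.098170) / 3 = 0.089755
T(2,2) = (16·0.090296 − 0.096406) / 15 = 0.089889
T(3,2) = (16·0.089755 − 0.090296) / 15 = 0.089719
T(3,3) = (64·0.089719 − 0.089889) / 63 = 0.089716
(Column j=1 coincides with Simpson's rule on the same nodes.)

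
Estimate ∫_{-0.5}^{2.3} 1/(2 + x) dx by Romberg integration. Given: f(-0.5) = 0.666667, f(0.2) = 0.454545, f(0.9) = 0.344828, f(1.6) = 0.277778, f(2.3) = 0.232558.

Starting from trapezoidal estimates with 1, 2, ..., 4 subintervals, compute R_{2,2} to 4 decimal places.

1.0536

R_{0,0} (trapezoid, 1 panel, h=2.8000): 1.258915
R_{1,0} (trapezoid, 2 panels, h=1.4000): 1.112217
R_{2,0} (trapezoid, 4 panels, h=0.7000): 1.068734
R_{1,1} = 1.112217 + (1.112217 − 1.258915)/3 = 1.063318
R_{2,1} = 1.068734 + (1.068734 − 1.112217)/3 = 1.054240
R_{2,2} = 1.054240 + (1.054240 − 1.063318)/15 = 1.053635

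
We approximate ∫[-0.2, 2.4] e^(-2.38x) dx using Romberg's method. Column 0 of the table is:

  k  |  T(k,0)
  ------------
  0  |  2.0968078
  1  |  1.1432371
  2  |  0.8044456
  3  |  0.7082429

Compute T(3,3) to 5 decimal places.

T(1,1) = 1.1432371 + (1.1432371 − 2.0968078)/3 = 0.8253802
T(2,1) = (4·0.8044456 − 1.1432371) / 3 = 0.6915151
T(3,1) = (4·0.7082429 − 0.8044456) / 3 = 0.6761753
T(2,2) = (16·0.6915151 − 0.8253802) / 15 = 0.6825908
T(3,2) = 0.6761753 + (0.6761753 − 0.6915151)/15 = 0.6751526
T(3,3) = (64·0.6751526 − 0.6825908) / 63 = 0.6750345

0.67503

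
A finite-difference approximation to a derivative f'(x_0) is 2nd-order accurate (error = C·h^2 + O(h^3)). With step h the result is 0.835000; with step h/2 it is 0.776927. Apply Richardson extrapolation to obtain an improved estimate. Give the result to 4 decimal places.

0.7576

The leading error scales as h^2; refining by a factor of 2 reduces it by 2^2 = 4.
Extrapolated value = (4·A(h/2) − A(h)) / (4 − 1)
= (4·0.776927 − 0.835000) / 3
= 2.272708 / 3 = 0.757569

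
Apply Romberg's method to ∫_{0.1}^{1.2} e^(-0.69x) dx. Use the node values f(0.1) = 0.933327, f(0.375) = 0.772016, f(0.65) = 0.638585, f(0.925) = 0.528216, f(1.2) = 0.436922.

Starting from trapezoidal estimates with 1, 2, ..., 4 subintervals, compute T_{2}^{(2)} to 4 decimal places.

0.7194

T_{0}^{(0)} (trapezoid, 1 panel, h=1.1000): 0.753637
T_{1}^{(0)} (trapezoid, 2 panels, h=0.5500): 0.728040
T_{2}^{(0)} (trapezoid, 4 panels, h=0.2750): 0.721584
T_{1}^{(1)} = 0.728040 + (0.728040 − 0.753637)/3 = 0.719508
T_{2}^{(1)} = 0.721584 + (0.721584 − 0.728040)/3 = 0.719432
T_{2}^{(2)} = 0.719432 + (0.719432 − 0.719508)/15 = 0.719427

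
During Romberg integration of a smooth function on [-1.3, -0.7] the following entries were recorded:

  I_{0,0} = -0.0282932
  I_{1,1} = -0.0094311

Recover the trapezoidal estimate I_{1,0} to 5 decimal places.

-0.01415

From I_{1,1} = (4·I_{1,0} − I_{0,0})/3, solve for I_{1,0}:
4·I_{1,0} = 3·(-0.0094311) + (-0.0282932) = -0.0565865
I_{1,0} = -0.0141466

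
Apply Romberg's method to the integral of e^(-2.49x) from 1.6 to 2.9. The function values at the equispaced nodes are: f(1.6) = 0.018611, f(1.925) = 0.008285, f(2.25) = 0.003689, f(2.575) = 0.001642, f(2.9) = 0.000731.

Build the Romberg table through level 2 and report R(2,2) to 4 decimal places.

R(0,0) (trapezoid, 1 panel, h=1.3000): 0.012572
R(1,0) (trapezoid, 2 panels, h=0.6500): 0.008684
R(2,0) (trapezoid, 4 panels, h=0.3250): 0.007568
R(1,1) = 0.008684 + (0.008684 − 0.012572)/3 = 0.007388
R(2,1) = 0.007568 + (0.007568 − 0.008684)/3 = 0.007196
R(2,2) = 0.007196 + (0.007196 − 0.007388)/15 = 0.007183

0.0072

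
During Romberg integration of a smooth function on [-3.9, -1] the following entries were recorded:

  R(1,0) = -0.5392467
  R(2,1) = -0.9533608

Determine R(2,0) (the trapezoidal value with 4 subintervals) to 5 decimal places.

From R(2,1) = (4·R(2,0) − R(1,0))/3, solve for R(2,0):
4·R(2,0) = 3·(-0.9533608) + (-0.5392467) = -3.3993291
R(2,0) = -0.8498323

-0.84983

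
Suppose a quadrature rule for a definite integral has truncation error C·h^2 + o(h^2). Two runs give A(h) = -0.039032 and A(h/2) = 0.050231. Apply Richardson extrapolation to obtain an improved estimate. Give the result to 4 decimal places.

The leading error scales as h^2; refining by a factor of 2 reduces it by 2^2 = 4.
Extrapolated value = (4·A(h/2) − A(h)) / (4 − 1)
= (4·0.050231 − (-0.039032)) / 3
= 0.239956 / 3 = 0.079985

0.0800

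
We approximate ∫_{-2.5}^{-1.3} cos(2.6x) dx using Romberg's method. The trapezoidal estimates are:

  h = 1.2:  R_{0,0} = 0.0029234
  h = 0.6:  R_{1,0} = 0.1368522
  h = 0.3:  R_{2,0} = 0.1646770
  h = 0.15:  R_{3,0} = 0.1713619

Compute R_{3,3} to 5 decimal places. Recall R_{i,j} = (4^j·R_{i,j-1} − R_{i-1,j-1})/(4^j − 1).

0.17357

R_{1,1} = 0.1368522 + (0.1368522 − 0.0029234)/3 = 0.1814951
R_{2,1} = (4·0.1646770 − 0.1368522) / 3 = 0.1739519
R_{3,1} = (4·0.1713619 − 0.1646770) / 3 = 0.1735902
R_{2,2} = (16·0.1739519 − 0.1814951) / 15 = 0.1734490
R_{3,2} = (16·0.1735902 − 0.1739519) / 15 = 0.1735661
R_{3,3} = (64·0.1735661 − 0.1734490) / 63 = 0.1735680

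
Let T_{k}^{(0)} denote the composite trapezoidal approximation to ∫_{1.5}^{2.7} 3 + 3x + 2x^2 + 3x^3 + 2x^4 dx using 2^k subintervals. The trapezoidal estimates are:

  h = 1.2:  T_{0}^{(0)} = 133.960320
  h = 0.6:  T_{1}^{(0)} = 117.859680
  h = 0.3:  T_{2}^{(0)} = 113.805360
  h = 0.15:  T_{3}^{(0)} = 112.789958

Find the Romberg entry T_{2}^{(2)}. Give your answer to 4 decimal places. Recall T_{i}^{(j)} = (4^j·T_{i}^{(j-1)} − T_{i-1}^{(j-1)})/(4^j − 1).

112.4513

T_{1}^{(1)} = 117.859680 + (117.859680 − 133.960320)/3 = 112.492800
T_{2}^{(1)} = 113.805360 + (113.805360 − 117.859680)/3 = 112.453920
T_{2}^{(2)} = (16·112.453920 − 112.492800) / 15 = 112.451328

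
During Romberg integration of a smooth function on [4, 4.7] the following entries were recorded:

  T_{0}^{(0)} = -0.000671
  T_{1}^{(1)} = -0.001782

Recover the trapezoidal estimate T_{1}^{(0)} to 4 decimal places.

From T_{1}^{(1)} = (4·T_{1}^{(0)} − T_{0}^{(0)})/3, solve for T_{1}^{(0)}:
4·T_{1}^{(0)} = 3·(-0.001782) + (-0.000671) = -0.006017
T_{1}^{(0)} = -0.001504

-0.0015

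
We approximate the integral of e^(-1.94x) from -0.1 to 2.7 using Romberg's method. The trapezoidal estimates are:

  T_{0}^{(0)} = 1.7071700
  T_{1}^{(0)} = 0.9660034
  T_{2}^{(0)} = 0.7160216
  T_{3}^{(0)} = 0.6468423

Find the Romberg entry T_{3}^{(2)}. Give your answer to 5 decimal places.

0.62319

Richardson extrapolation on the trapezoidal column (denominator 4−1=3):
T_{2}^{(1)} = 0.7160216 + (0.7160216 − 0.9660034)/3 = 0.6326943
T_{3}^{(1)} = 0.6468423 + (0.6468423 − 0.7160216)/3 = 0.6237825
T_{3}^{(2)} = (16·0.6237825 − 0.6326943) / 15 = 0.6231884
(Column j=1 coincides with Simpson's rule on the same nodes.)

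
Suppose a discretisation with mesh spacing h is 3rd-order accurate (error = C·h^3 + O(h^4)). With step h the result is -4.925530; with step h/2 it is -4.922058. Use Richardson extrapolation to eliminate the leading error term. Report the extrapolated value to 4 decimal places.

-4.9216

Extrapolated value = (8·A(h/2) − A(h)) / (8 − 1)
= (8·(-4.922058) − (-4.925530)) / 7
= -34.450934 / 7 = -4.921562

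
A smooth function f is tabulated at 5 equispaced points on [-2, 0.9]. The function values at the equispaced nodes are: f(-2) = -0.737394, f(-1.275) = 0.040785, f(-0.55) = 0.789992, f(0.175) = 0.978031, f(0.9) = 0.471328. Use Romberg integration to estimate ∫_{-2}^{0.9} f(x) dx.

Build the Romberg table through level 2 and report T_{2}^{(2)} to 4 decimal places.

1.2960

T_{0}^{(0)} (trapezoid, 1 panel, h=2.9000): -0.385796
T_{1}^{(0)} (trapezoid, 2 panels, h=1.4500): 0.952591
T_{2}^{(0)} (trapezoid, 4 panels, h=0.7250): 1.214937
T_{1}^{(1)} = 0.952591 + (0.952591 − (-0.385796))/3 = 1.398720
T_{2}^{(1)} = 1.214937 + (1.214937 − 0.952591)/3 = 1.302386
T_{2}^{(2)} = 1.302386 + (1.302386 − 1.398720)/15 = 1.295964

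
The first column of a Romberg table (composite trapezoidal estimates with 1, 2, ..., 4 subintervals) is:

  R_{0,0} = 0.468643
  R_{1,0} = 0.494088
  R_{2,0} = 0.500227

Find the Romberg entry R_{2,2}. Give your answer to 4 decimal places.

0.5023

Richardson extrapolation on the trapezoidal column (denominator 4−1=3):
R_{1,1} = (4·0.494088 − 0.468643) / 3 = 0.502570
R_{2,1} = 0.500227 + (0.500227 − 0.494088)/3 = 0.502273
R_{2,2} = (16·0.502273 − 0.502570) / 15 = 0.502253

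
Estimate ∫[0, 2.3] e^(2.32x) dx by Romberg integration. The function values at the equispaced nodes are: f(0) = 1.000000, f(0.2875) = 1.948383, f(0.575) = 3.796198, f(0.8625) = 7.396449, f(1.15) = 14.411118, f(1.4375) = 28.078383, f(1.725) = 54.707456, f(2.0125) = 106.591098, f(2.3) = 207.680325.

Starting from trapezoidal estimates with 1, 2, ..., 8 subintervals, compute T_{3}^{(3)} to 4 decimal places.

89.0919

T_{0}^{(0)} (trapezoid, 1 panel, h=2.3000): 239.982374
T_{1}^{(0)} (trapezoid, 2 panels, h=1.1500): 136.563973
T_{2}^{(0)} (trapezoid, 4 panels, h=0.5750): 101.921587
T_{3}^{(0)} (trapezoid, 8 panels, h=0.2875): 92.364909
T_{1}^{(1)} = 136.563973 + (136.563973 − 239.982374)/3 = 102.091173
T_{2}^{(1)} = 101.921587 + (101.921587 − 136.563973)/3 = 90.374125
T_{3}^{(1)} = 92.364909 + (92.364909 − 101.921587)/3 = 89.179350
T_{2}^{(2)} = 90.374125 + (90.374125 − 102.091173)/15 = 89.592988
T_{3}^{(2)} = 89.179350 + (89.179350 − 90.374125)/15 = 89.099698
T_{3}^{(3)} = 89.099698 + (89.099698 − 89.592988)/63 = 89.091868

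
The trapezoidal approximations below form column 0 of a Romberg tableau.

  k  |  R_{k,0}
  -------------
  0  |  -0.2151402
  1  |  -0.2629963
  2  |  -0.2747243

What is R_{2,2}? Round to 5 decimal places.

Richardson extrapolation on the trapezoidal column (denominator 4−1=3):
R_{1,1} = (4·(-0.2629963) − (-0.2151402)) / 3 = -0.2789483
R_{2,1} = -0.2747243 + (-0.2747243 − (-0.2629963))/3 = -0.2786336
R_{2,2} = (16·(-0.2786336) − (-0.2789483)) / 15 = -0.2786126

-0.27861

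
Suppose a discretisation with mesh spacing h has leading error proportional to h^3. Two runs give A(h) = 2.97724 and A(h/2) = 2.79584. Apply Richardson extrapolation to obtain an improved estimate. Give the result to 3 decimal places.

Extrapolated value = (8·A(h/2) − A(h)) / (8 − 1)
= (8·2.79584 − 2.97724) / 7
= 19.38948 / 7 = 2.76993

2.770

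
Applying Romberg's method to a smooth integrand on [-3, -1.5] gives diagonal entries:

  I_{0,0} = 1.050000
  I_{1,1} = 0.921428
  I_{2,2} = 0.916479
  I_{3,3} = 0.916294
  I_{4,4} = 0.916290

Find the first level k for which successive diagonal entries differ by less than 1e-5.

k = 4

|I_{1,1} − I_{0,0}| = 0.128572 ≥ 1e-5
|I_{2,2} − I_{1,1}| = 0.004949 ≥ 1e-5
|I_{3,3} − I_{2,2}| = 0.000185 ≥ 1e-5
|I_{4,4} − I_{3,3}| = 0.000004 < 1e-5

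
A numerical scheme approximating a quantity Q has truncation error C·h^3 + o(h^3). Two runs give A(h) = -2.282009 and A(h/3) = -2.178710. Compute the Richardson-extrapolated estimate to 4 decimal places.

Extrapolated value = (27·A(h/3) − A(h)) / (27 − 1)
= (27·(-2.178710) − (-2.282009)) / 26
= -56.543161 / 26 = -2.174737

-2.1747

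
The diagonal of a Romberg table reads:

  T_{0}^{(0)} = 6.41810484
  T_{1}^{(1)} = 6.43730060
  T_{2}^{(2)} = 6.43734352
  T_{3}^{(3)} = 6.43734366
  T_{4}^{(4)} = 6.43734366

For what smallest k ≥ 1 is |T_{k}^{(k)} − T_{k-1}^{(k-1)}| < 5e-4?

|T_{1}^{(1)} − T_{0}^{(0)}| = 0.01919576 ≥ 5e-4
|T_{2}^{(2)} − T_{1}^{(1)}| = 0.00004292 < 5e-4

k = 2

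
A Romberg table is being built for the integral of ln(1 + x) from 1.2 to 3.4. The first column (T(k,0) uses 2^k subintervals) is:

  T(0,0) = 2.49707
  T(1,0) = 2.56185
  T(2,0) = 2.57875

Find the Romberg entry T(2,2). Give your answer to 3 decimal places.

Richardson extrapolation on the trapezoidal column (denominator 4−1=3):
T(1,1) = (4·2.56185 − 2.49707) / 3 = 2.58344
T(2,1) = 2.57875 + (2.57875 − 2.56185)/3 = 2.58438
T(2,2) = 2.58438 + (2.58438 − 2.58344)/15 = 2.58444

2.584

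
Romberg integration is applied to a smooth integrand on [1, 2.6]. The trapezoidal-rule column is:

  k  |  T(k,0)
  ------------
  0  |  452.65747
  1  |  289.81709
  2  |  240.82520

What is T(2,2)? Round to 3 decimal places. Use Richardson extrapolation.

Richardson extrapolation on the trapezoidal column (denominator 4−1=3):
T(1,1) = (4·289.81709 − 452.65747) / 3 = 235.53696
T(2,1) = 240.82520 + (240.82520 − 289.81709)/3 = 224.49457
T(2,2) = 224.49457 + (224.49457 − 235.53696)/15 = 223.75841

223.758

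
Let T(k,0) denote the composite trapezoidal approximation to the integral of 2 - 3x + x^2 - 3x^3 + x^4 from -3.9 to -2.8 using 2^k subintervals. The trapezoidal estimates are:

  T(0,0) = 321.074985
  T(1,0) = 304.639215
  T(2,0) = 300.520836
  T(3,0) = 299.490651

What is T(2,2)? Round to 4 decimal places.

299.1472

T(1,1) = (4·304.639215 − 321.074985) / 3 = 299.160625
T(2,1) = (4·300.520836 − 304.639215) / 3 = 299.148043
T(2,2) = 299.148043 + (299.148043 − 299.160625)/15 = 299.147204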